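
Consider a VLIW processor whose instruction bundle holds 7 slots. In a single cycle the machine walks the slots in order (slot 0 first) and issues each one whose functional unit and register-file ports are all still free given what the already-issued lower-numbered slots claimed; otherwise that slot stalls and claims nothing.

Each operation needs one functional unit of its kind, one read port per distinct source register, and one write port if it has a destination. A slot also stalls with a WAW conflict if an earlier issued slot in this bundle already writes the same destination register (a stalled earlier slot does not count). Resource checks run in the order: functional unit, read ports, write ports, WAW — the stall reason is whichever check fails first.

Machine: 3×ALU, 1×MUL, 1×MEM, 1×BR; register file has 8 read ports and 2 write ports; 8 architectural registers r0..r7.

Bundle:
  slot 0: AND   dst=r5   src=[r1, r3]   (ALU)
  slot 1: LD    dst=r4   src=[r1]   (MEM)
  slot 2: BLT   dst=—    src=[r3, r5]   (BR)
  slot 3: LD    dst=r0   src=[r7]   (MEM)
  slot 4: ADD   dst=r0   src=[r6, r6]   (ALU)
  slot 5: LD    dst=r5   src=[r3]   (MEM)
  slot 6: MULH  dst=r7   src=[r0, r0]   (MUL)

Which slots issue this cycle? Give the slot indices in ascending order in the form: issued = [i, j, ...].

slot 0 (ALU): ISSUE — free A2,Mu1,Ld1,B1 rp6 wp1
slot 1 (MEM): ISSUE — free A2,Mu1,Ld0,B1 rp5 wp0
slot 2 (BR): ISSUE — free A2,Mu1,Ld0,B0 rp3 wp0
slot 3 (MEM): stall FU — free A2,Mu1,Ld0,B0 rp3 wp0
slot 4 (ALU): stall WR_PORT — free A2,Mu1,Ld0,B0 rp3 wp0
slot 5 (MEM): stall FU — free A2,Mu1,Ld0,B0 rp3 wp0
slot 6 (MUL): stall WR_PORT — free A2,Mu1,Ld0,B0 rp3 wp0

issued = [0, 1, 2]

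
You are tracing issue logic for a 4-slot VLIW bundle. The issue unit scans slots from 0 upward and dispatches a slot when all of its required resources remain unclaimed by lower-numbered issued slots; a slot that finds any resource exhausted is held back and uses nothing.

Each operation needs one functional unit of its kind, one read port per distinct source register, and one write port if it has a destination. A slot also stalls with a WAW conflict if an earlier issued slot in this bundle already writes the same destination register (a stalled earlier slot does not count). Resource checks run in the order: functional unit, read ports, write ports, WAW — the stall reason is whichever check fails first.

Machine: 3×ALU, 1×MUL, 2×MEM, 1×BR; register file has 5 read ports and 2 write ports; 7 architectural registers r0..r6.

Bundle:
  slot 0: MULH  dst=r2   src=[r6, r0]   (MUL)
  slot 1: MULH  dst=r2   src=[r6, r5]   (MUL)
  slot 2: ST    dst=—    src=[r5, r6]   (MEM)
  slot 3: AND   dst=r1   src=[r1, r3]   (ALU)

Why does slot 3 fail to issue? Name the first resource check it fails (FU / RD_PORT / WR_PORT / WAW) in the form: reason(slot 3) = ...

reason(slot 3) = RD_PORT

slot 0 (MUL): ISSUE — free A3,Mu0,Ld2,B1 rp3 wp1
slot 1 (MUL): stall FU — free A3,Mu0,Ld2,B1 rp3 wp1
slot 2 (MEM): ISSUE — free A3,Mu0,Ld1,B1 rp1 wp1
slot 3 (ALU): stall RD_PORT — free A3,Mu0,Ld1,B1 rp1 wp1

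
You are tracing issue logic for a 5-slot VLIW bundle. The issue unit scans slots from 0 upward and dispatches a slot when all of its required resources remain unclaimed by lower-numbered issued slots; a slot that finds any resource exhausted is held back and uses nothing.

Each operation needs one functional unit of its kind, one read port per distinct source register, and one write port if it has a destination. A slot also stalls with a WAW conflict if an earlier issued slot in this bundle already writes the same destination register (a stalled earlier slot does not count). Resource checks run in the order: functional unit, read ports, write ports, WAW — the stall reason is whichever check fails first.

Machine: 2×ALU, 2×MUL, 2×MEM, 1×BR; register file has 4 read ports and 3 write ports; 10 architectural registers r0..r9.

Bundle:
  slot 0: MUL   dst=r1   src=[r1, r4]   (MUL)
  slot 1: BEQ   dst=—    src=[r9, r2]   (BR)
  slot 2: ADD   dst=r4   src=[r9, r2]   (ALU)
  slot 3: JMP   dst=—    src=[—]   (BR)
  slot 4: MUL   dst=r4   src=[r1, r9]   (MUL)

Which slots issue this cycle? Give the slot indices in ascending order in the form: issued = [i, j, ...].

issued = [0, 1]

(0) want 1×MUL +2rd +1wr — yes → AL2|MU1|ME2|BR1|rd2|wr2
(1) want 1×BR +2rd +0wr — yes → AL2|MU1|ME2|BR0|rd0|wr2
(2) want 1×ALU +2rd +1wr — RD_PORT → AL2|MU1|ME2|BR0|rd0|wr2
(3) want 1×BR +0rd +0wr — FU → AL2|MU1|ME2|BR0|rd0|wr2
(4) want 1×MUL +2rd +1wr — RD_PORT → AL2|MU1|ME2|BR0|rd0|wr2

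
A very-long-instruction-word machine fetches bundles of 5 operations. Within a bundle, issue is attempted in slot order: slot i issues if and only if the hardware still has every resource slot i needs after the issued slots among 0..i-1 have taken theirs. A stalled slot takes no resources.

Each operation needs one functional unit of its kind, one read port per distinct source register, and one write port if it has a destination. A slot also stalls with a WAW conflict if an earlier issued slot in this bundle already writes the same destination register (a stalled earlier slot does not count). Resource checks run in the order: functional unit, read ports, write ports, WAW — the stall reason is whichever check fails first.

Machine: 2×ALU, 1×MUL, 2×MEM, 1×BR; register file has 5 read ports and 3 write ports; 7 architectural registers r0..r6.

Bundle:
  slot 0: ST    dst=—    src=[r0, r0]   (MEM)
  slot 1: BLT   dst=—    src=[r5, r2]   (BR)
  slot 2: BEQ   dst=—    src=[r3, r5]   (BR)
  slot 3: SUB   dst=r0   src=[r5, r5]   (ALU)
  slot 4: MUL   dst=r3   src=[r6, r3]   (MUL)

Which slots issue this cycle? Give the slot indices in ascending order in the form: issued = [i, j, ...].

[0] MEM needs rd=1 wr=0: ok; after: ALU=2 MUL=1 MEM=1 BR=1, R=4, W=3
[1] BR needs rd=2 wr=0: ok; after: ALU=2 MUL=1 MEM=1 BR=0, R=2, W=3
[2] BR needs rd=2 wr=0: FU; after: ALU=2 MUL=1 MEM=1 BR=0, R=2, W=3
[3] ALU needs rd=1 wr=1: ok; after: ALU=1 MUL=1 MEM=1 BR=0, R=1, W=2
[4] MUL needs rd=2 wr=1: RD_PORT; after: ALU=1 MUL=1 MEM=1 BR=0, R=1, W=2

issued = [0, 1, 3]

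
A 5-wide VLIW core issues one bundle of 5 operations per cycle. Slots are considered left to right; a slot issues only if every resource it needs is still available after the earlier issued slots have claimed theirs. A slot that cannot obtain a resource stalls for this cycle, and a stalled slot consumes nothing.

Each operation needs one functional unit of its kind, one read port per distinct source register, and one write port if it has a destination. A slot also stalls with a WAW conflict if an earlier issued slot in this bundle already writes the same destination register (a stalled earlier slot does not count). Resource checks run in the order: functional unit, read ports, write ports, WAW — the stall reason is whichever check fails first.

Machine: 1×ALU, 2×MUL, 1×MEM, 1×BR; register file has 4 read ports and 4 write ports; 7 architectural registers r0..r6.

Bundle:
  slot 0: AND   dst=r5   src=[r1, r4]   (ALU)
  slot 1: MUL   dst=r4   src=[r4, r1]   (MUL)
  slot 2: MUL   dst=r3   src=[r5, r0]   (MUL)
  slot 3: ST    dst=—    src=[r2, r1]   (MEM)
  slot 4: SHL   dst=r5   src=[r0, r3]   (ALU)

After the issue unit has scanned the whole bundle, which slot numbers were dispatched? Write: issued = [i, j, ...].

  0. ALU→r5 ⇒ go  {0A/2Mu/1Ld/1B | 2r 3w}
  1. MUL→r4 ⇒ go  {0A/1Mu/1Ld/1B | 0r 2w}
  2. MUL→r3 ⇒ no(RD_PORT)  {0A/1Mu/1Ld/1B | 0r 2w}
  3. MEM ⇒ no(RD_PORT)  {0A/1Mu/1Ld/1B | 0r 2w}
  4. ALU→r5 ⇒ no(FU)  {0A/1Mu/1Ld/1B | 0r 2w}

issued = [0, 1]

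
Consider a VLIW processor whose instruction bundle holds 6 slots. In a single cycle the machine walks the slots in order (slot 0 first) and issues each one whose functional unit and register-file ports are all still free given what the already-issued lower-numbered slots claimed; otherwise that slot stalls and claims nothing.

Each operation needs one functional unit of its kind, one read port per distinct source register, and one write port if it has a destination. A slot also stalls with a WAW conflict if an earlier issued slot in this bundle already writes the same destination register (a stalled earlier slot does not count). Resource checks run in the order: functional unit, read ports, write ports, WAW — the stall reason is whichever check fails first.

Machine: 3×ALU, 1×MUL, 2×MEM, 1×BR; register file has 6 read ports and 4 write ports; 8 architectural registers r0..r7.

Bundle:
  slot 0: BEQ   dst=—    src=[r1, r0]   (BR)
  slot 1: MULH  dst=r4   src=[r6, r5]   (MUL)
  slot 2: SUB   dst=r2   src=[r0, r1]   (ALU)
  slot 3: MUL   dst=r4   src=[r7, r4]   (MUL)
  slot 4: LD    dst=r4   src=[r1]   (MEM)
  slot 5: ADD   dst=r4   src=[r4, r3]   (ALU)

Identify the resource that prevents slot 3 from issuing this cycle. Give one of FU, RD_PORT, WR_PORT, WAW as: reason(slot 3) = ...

(0) want 1×BR +2rd +0wr — yes → AL3|MU1|ME2|BR0|rd4|wr4
(1) want 1×MUL +2rd +1wr — yes → AL3|MU0|ME2|BR0|rd2|wr3
(2) want 1×ALU +2rd +1wr — yes → AL2|MU0|ME2|BR0|rd0|wr2
(3) want 1×MUL +2rd +1wr — FU → AL2|MU0|ME2|BR0|rd0|wr2
(4) want 1×MEM +1rd +1wr — RD_PORT → AL2|MU0|ME2|BR0|rd0|wr2
(5) want 1×ALU +2rd +1wr — RD_PORT → AL2|MU0|ME2|BR0|rd0|wr2

reason(slot 3) = FU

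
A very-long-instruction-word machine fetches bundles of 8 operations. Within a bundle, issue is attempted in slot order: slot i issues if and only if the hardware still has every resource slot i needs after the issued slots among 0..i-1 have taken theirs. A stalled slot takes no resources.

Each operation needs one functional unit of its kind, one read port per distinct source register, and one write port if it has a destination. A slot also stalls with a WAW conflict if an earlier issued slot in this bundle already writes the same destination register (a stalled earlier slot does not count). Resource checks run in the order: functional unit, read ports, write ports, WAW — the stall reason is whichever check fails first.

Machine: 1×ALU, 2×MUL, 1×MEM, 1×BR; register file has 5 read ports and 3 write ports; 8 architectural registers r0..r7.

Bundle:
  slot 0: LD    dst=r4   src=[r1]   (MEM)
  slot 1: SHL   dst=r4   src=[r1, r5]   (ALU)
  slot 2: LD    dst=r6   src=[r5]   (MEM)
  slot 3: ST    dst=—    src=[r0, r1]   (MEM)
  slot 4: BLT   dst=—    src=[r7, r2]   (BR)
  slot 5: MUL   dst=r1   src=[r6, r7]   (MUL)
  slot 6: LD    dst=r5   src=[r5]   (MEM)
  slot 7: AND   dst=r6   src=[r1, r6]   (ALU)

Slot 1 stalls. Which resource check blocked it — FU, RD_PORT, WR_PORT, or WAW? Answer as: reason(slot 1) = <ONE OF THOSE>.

[0] MEM needs rd=1 wr=1: ok; after: ALU=1 MUL=2 MEM=0 BR=1, R=4, W=2
[1] ALU needs rd=2 wr=1: WAW; after: ALU=1 MUL=2 MEM=0 BR=1, R=4, W=2
[2] MEM needs rd=1 wr=1: FU; after: ALU=1 MUL=2 MEM=0 BR=1, R=4, W=2
[3] MEM needs rd=2 wr=0: FU; after: ALU=1 MUL=2 MEM=0 BR=1, R=4, W=2
[4] BR needs rd=2 wr=0: ok; after: ALU=1 MUL=2 MEM=0 BR=0, R=2, W=2
[5] MUL needs rd=2 wr=1: ok; after: ALU=1 MUL=1 MEM=0 BR=0, R=0, W=1
[6] MEM needs rd=1 wr=1: FU; after: ALU=1 MUL=1 MEM=0 BR=0, R=0, W=1
[7] ALU needs rd=2 wr=1: RD_PORT; after: ALU=1 MUL=1 MEM=0 BR=0, R=0, W=1

reason(slot 1) = WAW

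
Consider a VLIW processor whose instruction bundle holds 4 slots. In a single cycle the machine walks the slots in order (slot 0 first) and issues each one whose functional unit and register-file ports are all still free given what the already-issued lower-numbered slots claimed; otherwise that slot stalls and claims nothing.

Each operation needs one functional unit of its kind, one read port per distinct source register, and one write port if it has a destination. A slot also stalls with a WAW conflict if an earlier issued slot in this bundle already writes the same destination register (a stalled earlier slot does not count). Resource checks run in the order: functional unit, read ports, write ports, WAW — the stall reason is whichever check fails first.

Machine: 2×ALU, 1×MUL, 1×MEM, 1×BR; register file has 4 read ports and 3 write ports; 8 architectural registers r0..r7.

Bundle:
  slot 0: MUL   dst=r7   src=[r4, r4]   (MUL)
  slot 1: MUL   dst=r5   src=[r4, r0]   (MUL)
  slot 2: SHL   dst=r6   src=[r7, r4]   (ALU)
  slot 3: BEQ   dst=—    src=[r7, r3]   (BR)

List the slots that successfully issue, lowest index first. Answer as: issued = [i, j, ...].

(0) want 1×MUL +1rd +1wr — yes → AL2|MU0|ME1|BR1|rd3|wr2
(1) want 1×MUL +2rd +1wr — FU → AL2|MU0|ME1|BR1|rd3|wr2
(2) want 1×ALU +2rd +1wr — yes → AL1|MU0|ME1|BR1|rd1|wr1
(3) want 1×BR +2rd +0wr — RD_PORT → AL1|MU0|ME1|BR1|rd1|wr1

issued = [0, 2]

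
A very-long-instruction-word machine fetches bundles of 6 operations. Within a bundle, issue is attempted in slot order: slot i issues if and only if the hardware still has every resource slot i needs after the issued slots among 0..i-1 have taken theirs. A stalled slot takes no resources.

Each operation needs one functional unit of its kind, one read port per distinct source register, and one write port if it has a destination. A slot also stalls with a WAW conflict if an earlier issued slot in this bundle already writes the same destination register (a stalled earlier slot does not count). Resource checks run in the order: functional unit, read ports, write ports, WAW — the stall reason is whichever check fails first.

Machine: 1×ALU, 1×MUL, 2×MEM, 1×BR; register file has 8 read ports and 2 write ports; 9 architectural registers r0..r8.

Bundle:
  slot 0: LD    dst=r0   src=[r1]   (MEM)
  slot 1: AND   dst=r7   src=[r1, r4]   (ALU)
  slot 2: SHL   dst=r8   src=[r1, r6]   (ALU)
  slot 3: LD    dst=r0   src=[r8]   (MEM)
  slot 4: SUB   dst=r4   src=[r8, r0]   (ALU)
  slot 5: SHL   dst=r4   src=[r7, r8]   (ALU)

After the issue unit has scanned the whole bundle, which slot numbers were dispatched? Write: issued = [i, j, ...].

slot 0 (MEM): ISSUE — free A1,Mu1,Ld1,B1 rp7 wp1
slot 1 (ALU): ISSUE — free A0,Mu1,Ld1,B1 rp5 wp0
slot 2 (ALU): stall FU — free A0,Mu1,Ld1,B1 rp5 wp0
slot 3 (MEM): stall WR_PORT — free A0,Mu1,Ld1,B1 rp5 wp0
slot 4 (ALU): stall FU — free A0,Mu1,Ld1,B1 rp5 wp0
slot 5 (ALU): stall FU — free A0,Mu1,Ld1,B1 rp5 wp0

issued = [0, 1]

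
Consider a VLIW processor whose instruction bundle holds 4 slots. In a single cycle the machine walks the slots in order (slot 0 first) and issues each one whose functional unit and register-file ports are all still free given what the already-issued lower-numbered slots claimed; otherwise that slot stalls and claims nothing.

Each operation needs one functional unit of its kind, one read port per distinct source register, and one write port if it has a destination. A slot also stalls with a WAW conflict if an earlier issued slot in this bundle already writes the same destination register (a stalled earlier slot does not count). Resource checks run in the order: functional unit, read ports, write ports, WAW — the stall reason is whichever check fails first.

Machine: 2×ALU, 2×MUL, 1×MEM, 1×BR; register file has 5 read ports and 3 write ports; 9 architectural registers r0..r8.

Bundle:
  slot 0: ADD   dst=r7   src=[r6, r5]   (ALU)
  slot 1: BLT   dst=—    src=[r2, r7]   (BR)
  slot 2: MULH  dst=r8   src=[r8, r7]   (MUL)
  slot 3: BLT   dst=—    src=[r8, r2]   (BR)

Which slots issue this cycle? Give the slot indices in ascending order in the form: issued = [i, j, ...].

(0) want 1×ALU +2rd +1wr — yes → AL1|MU2|ME1|BR1|rd3|wr2
(1) want 1×BR +2rd +0wr — yes → AL1|MU2|ME1|BR0|rd1|wr2
(2) want 1×MUL +2rd +1wr — RD_PORT → AL1|MU2|ME1|BR0|rd1|wr2
(3) want 1×BR +2rd +0wr — FU → AL1|MU2|ME1|BR0|rd1|wr2

issued = [0, 1]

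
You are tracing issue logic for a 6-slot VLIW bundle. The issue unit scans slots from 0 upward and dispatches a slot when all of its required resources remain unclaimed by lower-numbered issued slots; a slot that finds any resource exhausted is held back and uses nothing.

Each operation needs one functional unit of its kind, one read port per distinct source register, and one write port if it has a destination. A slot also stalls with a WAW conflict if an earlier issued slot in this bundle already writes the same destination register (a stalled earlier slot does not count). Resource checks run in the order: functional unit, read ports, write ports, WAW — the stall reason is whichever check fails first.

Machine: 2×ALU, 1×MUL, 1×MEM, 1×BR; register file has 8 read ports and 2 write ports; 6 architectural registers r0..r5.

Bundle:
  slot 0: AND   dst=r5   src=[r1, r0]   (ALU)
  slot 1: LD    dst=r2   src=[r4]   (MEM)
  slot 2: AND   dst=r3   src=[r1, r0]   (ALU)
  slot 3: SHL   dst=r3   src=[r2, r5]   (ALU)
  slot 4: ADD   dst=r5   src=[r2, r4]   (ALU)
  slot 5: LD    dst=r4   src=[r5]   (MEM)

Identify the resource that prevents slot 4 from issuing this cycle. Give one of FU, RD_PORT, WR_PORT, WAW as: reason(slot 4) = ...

(0) want 1×ALU +2rd +1wr — yes → AL1|MU1|ME1|BR1|rd6|wr1
(1) want 1×MEM +1rd +1wr — yes → AL1|MU1|ME0|BR1|rd5|wr0
(2) want 1×ALU +2rd +1wr — WR_PORT → AL1|MU1|ME0|BR1|rd5|wr0
(3) want 1×ALU +2rd +1wr — WR_PORT → AL1|MU1|ME0|BR1|rd5|wr0
(4) want 1×ALU +2rd +1wr — WR_PORT → AL1|MU1|ME0|BR1|rd5|wr0
(5) want 1×MEM +1rd +1wr — FU → AL1|MU1|ME0|BR1|rd5|wr0

reason(slot 4) = WR_PORT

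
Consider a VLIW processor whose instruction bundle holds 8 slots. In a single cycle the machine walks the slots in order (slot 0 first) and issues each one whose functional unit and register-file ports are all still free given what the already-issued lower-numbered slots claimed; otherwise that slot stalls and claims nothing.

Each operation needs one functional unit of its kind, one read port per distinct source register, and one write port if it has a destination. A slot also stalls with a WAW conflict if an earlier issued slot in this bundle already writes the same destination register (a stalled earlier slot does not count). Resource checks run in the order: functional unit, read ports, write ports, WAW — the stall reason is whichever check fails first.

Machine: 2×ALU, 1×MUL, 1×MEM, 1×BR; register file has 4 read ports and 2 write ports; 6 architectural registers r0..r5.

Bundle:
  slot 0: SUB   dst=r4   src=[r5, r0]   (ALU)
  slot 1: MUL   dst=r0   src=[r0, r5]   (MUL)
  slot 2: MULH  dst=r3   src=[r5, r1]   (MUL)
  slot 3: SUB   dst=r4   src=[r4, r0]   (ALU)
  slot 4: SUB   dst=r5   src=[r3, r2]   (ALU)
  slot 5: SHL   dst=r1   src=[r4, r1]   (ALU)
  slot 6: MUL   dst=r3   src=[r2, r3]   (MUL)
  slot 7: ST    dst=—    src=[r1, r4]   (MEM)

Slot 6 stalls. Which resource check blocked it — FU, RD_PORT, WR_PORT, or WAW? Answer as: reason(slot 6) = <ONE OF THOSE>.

slot 0 (ALU): ISSUE — free A1,Mu1,Ld1,B1 rp2 wp1
slot 1 (MUL): ISSUE — free A1,Mu0,Ld1,B1 rp0 wp0
slot 2 (MUL): stall FU — free A1,Mu0,Ld1,B1 rp0 wp0
slot 3 (ALU): stall RD_PORT — free A1,Mu0,Ld1,B1 rp0 wp0
slot 4 (ALU): stall RD_PORT — free A1,Mu0,Ld1,B1 rp0 wp0
slot 5 (ALU): stall RD_PORT — free A1,Mu0,Ld1,B1 rp0 wp0
slot 6 (MUL): stall FU — free A1,Mu0,Ld1,B1 rp0 wp0
slot 7 (MEM): stall RD_PORT — free A1,Mu0,Ld1,B1 rp0 wp0

reason(slot 6) = FU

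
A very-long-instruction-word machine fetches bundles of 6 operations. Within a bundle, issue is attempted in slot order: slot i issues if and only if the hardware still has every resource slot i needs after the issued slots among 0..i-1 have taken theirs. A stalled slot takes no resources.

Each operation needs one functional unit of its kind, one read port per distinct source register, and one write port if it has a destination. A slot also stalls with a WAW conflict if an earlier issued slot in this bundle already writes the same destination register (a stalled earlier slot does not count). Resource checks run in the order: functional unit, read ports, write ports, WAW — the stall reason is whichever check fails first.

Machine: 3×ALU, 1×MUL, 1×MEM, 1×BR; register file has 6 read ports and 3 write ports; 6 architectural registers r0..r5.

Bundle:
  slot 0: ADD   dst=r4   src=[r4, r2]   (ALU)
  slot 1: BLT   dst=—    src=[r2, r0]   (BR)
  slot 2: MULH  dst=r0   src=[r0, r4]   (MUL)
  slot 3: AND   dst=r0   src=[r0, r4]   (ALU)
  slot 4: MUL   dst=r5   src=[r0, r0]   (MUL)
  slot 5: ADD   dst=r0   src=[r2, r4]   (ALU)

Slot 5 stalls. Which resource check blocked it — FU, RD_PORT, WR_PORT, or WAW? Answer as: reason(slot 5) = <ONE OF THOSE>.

#0 ALU src=r4,r2 dispatched  <A:2 Mu:1 Ld:1 B:1 rd:4 wr:2>
#1 BR src=r2,r0 dispatched  <A:2 Mu:1 Ld:1 B:0 rd:2 wr:2>
#2 MUL src=r0,r4 dispatched  <A:2 Mu:0 Ld:1 B:0 rd:0 wr:1>
#3 ALU src=r0,r4 held:RD_PORT  <A:2 Mu:0 Ld:1 B:0 rd:0 wr:1>
#4 MUL src=r0,r0 held:FU  <A:2 Mu:0 Ld:1 B:0 rd:0 wr:1>
#5 ALU src=r2,r4 held:RD_PORT  <A:2 Mu:0 Ld:1 B:0 rd:0 wr:1>

reason(slot 5) = RD_PORT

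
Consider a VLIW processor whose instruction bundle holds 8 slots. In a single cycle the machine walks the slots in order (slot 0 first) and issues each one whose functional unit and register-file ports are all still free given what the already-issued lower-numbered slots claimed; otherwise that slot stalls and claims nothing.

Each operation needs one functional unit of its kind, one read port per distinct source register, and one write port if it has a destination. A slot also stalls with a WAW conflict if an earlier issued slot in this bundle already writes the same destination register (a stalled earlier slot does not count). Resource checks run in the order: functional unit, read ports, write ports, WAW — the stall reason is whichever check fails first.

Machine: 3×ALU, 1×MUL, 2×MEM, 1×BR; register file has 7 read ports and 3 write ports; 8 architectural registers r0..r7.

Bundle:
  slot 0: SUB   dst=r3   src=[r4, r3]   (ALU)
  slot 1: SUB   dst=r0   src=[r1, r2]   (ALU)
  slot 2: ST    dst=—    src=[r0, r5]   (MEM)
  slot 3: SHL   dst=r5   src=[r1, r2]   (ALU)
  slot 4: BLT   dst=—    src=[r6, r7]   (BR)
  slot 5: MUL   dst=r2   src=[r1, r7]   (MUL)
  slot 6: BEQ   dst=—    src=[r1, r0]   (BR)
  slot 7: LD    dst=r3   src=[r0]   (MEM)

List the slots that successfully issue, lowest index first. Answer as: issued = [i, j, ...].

issued = [0, 1, 2]

(0) want 1×ALU +2rd +1wr — yes → AL2|MU1|ME2|BR1|rd5|wr2
(1) want 1×ALU +2rd +1wr — yes → AL1|MU1|ME2|BR1|rd3|wr1
(2) want 1×MEM +2rd +0wr — yes → AL1|MU1|ME1|BR1|rd1|wr1
(3) want 1×ALU +2rd +1wr — RD_PORT → AL1|MU1|ME1|BR1|rd1|wr1
(4) want 1×BR +2rd +0wr — RD_PORT → AL1|MU1|ME1|BR1|rd1|wr1
(5) want 1×MUL +2rd +1wr — RD_PORT → AL1|MU1|ME1|BR1|rd1|wr1
(6) want 1×BR +2rd +0wr — RD_PORT → AL1|MU1|ME1|BR1|rd1|wr1
(7) want 1×MEM +1rd +1wr — WAW → AL1|MU1|ME1|BR1|rd1|wr1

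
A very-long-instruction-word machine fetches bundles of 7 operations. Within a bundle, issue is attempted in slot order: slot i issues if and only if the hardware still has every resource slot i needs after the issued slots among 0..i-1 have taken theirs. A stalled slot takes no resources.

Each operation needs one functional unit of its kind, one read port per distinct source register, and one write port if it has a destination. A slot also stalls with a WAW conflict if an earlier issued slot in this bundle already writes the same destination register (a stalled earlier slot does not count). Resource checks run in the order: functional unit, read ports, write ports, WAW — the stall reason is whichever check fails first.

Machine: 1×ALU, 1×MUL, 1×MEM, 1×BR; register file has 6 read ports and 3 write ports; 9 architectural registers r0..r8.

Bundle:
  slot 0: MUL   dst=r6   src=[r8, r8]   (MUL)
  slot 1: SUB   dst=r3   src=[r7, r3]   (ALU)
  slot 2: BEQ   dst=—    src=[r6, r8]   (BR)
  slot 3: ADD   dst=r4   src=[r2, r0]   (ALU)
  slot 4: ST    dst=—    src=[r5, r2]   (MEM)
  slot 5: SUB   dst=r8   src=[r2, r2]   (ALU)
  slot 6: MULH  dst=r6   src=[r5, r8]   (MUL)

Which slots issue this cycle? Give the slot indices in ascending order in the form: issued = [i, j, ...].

slot 0 (MUL): ISSUE — free A1,Mu0,Ld1,B1 rp5 wp2
slot 1 (ALU): ISSUE — free A0,Mu0,Ld1,B1 rp3 wp1
slot 2 (BR): ISSUE — free A0,Mu0,Ld1,B0 rp1 wp1
slot 3 (ALU): stall FU — free A0,Mu0,Ld1,B0 rp1 wp1
slot 4 (MEM): stall RD_PORT — free A0,Mu0,Ld1,B0 rp1 wp1
slot 5 (ALU): stall FU — free A0,Mu0,Ld1,B0 rp1 wp1
slot 6 (MUL): stall FU — free A0,Mu0,Ld1,B0 rp1 wp1

issued = [0, 1, 2]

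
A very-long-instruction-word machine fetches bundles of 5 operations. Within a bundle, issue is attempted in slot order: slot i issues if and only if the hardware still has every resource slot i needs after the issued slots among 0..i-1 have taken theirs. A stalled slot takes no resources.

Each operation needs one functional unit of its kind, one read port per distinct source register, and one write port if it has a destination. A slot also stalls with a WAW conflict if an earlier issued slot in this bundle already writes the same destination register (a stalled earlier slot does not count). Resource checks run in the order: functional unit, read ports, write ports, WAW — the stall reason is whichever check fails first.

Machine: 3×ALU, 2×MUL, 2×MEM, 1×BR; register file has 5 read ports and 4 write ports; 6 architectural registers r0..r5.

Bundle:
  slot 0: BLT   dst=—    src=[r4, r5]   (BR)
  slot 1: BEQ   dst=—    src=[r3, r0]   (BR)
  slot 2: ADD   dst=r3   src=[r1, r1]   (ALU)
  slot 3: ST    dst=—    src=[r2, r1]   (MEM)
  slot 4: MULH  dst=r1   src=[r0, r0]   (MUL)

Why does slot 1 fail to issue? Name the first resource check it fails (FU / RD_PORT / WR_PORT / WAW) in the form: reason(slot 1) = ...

(0) want 1×BR +2rd +0wr — yes → AL3|MU2|ME2|BR0|rd3|wr4
(1) want 1×BR +2rd +0wr — FU → AL3|MU2|ME2|BR0|rd3|wr4
(2) want 1×ALU +1rd +1wr — yes → AL2|MU2|ME2|BR0|rd2|wr3
(3) want 1×MEM +2rd +0wr — yes → AL2|MU2|ME1|BR0|rd0|wr3
(4) want 1×MUL +1rd +1wr — RD_PORT → AL2|MU2|ME1|BR0|rd0|wr3

reason(slot 1) = FU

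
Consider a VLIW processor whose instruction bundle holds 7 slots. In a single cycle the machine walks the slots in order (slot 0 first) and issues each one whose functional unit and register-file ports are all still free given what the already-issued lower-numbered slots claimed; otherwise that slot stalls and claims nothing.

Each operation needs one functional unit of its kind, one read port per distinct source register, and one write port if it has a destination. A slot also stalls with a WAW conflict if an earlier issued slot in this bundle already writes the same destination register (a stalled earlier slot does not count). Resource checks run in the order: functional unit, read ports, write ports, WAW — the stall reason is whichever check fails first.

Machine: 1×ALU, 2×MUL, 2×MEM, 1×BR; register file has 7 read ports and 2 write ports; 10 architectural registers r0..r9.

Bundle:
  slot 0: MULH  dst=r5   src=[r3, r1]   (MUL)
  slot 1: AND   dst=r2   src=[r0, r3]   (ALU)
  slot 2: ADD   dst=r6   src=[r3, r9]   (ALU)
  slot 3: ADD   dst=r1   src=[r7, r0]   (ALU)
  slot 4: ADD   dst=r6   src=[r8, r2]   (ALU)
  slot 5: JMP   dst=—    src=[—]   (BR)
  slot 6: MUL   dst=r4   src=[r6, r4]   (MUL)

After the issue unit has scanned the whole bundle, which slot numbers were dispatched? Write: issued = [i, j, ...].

issued = [0, 1, 5]

slot 0 (MUL): ISSUE — free A1,Mu1,Ld2,B1 rp5 wp1
slot 1 (ALU): ISSUE — free A0,Mu1,Ld2,B1 rp3 wp0
slot 2 (ALU): stall FU — free A0,Mu1,Ld2,B1 rp3 wp0
slot 3 (ALU): stall FU — free A0,Mu1,Ld2,B1 rp3 wp0
slot 4 (ALU): stall FU — free A0,Mu1,Ld2,B1 rp3 wp0
slot 5 (BR): ISSUE — free A0,Mu1,Ld2,B0 rp3 wp0
slot 6 (MUL): stall WR_PORT — free A0,Mu1,Ld2,B0 rp3 wp0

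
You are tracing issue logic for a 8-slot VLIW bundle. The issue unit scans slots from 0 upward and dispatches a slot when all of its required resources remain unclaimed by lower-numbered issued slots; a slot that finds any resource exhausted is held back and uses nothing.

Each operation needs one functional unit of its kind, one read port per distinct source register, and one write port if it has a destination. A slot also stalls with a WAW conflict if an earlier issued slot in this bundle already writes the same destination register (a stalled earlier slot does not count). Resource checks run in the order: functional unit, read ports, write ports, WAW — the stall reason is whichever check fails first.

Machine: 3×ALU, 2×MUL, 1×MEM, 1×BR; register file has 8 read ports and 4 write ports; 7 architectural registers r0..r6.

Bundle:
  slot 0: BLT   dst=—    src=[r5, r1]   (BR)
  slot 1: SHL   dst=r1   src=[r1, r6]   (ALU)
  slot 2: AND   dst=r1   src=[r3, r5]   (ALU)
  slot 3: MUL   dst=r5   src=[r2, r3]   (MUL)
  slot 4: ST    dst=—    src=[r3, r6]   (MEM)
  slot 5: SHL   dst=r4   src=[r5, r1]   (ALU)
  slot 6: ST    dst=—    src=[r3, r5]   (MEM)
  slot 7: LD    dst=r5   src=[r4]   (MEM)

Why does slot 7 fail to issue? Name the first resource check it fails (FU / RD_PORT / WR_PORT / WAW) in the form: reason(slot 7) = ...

reason(slot 7) = FU

slot 0 (BR): ISSUE — free A3,Mu2,Ld1,B0 rp6 wp4
slot 1 (ALU): ISSUE — free A2,Mu2,Ld1,B0 rp4 wp3
slot 2 (ALU): stall WAW — free A2,Mu2,Ld1,B0 rp4 wp3
slot 3 (MUL): ISSUE — free A2,Mu1,Ld1,B0 rp2 wp2
slot 4 (MEM): ISSUE — free A2,Mu1,Ld0,B0 rp0 wp2
slot 5 (ALU): stall RD_PORT — free A2,Mu1,Ld0,B0 rp0 wp2
slot 6 (MEM): stall FU — free A2,Mu1,Ld0,B0 rp0 wp2
slot 7 (MEM): stall FU — free A2,Mu1,Ld0,B0 rp0 wp2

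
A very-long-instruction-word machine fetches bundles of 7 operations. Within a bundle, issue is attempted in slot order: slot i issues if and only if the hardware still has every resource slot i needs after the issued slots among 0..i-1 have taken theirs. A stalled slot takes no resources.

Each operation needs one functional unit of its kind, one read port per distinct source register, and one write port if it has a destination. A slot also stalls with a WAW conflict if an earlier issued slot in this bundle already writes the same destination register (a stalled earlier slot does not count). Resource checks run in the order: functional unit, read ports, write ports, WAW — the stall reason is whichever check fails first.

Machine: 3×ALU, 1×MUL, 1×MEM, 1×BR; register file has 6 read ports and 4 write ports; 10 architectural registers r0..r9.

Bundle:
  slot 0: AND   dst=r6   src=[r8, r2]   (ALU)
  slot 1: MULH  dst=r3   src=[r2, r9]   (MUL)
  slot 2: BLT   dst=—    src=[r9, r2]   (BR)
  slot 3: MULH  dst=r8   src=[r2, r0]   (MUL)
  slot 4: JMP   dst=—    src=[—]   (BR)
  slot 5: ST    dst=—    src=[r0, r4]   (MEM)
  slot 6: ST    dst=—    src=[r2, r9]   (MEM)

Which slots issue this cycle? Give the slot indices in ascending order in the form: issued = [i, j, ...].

  0. ALU→r6 ⇒ go  {2A/1Mu/1Ld/1B | 4r 3w}
  1. MUL→r3 ⇒ go  {2A/0Mu/1Ld/1B | 2r 2w}
  2. BR ⇒ go  {2A/0Mu/1Ld/0B | 0r 2w}
  3. MUL→r8 ⇒ no(FU)  {2A/0Mu/1Ld/0B | 0r 2w}
  4. BR ⇒ no(FU)  {2A/0Mu/1Ld/0B | 0r 2w}
  5. MEM ⇒ no(RD_PORT)  {2A/0Mu/1Ld/0B | 0r 2w}
  6. MEM ⇒ no(RD_PORT)  {2A/0Mu/1Ld/0B | 0r 2w}

issued = [0, 1, 2]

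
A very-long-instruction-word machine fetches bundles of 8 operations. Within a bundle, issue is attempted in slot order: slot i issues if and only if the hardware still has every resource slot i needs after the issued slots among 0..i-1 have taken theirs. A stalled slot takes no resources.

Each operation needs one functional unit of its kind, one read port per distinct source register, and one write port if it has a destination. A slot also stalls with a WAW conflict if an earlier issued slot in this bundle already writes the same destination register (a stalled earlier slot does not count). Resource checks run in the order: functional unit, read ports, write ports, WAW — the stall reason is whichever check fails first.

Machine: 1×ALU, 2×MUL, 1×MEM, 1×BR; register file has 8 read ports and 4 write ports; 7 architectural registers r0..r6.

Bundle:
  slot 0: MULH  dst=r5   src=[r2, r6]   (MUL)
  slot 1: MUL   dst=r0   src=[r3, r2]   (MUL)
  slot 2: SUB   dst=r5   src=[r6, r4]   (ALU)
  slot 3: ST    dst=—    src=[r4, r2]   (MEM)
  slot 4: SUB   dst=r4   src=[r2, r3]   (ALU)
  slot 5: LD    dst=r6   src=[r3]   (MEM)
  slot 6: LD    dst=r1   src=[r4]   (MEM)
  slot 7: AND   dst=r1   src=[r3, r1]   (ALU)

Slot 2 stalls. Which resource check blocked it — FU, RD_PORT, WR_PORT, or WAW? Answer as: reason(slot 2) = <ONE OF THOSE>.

reason(slot 2) = WAW

slot 0 (MUL): ISSUE — free A1,Mu1,Ld1,B1 rp6 wp3
slot 1 (MUL): ISSUE — free A1,Mu0,Ld1,B1 rp4 wp2
slot 2 (ALU): stall WAW — free A1,Mu0,Ld1,B1 rp4 wp2
slot 3 (MEM): ISSUE — free A1,Mu0,Ld0,B1 rp2 wp2
slot 4 (ALU): ISSUE — free A0,Mu0,Ld0,B1 rp0 wp1
slot 5 (MEM): stall FU — free A0,Mu0,Ld0,B1 rp0 wp1
slot 6 (MEM): stall FU — free A0,Mu0,Ld0,B1 rp0 wp1
slot 7 (ALU): stall FU — free A0,Mu0,Ld0,B1 rp0 wp1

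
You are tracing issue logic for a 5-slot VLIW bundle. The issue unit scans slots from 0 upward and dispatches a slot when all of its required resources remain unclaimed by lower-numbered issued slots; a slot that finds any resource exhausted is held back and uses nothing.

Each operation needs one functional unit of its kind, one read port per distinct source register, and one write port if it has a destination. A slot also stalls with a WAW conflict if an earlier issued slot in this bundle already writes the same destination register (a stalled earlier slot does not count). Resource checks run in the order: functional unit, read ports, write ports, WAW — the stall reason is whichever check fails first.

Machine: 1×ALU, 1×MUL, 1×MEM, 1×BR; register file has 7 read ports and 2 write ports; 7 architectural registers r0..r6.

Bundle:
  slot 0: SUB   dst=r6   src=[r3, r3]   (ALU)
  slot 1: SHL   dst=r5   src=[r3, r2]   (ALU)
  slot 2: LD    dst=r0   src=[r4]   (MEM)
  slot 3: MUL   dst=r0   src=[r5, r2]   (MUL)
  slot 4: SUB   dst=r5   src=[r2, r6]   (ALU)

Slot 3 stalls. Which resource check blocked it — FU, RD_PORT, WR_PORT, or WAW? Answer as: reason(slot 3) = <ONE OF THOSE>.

reason(slot 3) = WR_PORT

slot 0 (ALU): ISSUE — free A0,Mu1,Ld1,B1 rp6 wp1
slot 1 (ALU): stall FU — free A0,Mu1,Ld1,B1 rp6 wp1
slot 2 (MEM): ISSUE — free A0,Mu1,Ld0,B1 rp5 wp0
slot 3 (MUL): stall WR_PORT — free A0,Mu1,Ld0,B1 rp5 wp0
slot 4 (ALU): stall FU — free A0,Mu1,Ld0,B1 rp5 wp0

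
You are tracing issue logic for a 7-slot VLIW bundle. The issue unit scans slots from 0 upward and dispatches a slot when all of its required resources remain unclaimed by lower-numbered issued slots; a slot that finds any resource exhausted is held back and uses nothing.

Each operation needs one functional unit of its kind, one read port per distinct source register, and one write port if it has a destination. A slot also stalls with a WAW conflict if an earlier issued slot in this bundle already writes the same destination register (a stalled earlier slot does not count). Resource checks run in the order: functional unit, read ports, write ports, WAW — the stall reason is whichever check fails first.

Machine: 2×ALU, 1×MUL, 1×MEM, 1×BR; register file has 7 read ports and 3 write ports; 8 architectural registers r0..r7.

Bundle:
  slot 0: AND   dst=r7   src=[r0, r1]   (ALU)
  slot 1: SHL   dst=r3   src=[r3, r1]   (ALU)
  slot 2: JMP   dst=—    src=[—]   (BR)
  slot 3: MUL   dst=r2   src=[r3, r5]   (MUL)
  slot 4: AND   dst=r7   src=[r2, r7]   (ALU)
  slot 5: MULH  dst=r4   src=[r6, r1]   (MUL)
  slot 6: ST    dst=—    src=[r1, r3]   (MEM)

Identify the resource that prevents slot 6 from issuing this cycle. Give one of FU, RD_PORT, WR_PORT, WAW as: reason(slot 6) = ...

  0. ALU→r7 ⇒ go  {1A/1Mu/1Ld/1B | 5r 2w}
  1. ALU→r3 ⇒ go  {0A/1Mu/1Ld/1B | 3r 1w}
  2. BR ⇒ go  {0A/1Mu/1Ld/0B | 3r 1w}
  3. MUL→r2 ⇒ go  {0A/0Mu/1Ld/0B | 1r 0w}
  4. ALU→r7 ⇒ no(FU)  {0A/0Mu/1Ld/0B | 1r 0w}
  5. MUL→r4 ⇒ no(FU)  {0A/0Mu/1Ld/0B | 1r 0w}
  6. MEM ⇒ no(RD_PORT)  {0A/0Mu/1Ld/0B | 1r 0w}

reason(slot 6) = RD_PORT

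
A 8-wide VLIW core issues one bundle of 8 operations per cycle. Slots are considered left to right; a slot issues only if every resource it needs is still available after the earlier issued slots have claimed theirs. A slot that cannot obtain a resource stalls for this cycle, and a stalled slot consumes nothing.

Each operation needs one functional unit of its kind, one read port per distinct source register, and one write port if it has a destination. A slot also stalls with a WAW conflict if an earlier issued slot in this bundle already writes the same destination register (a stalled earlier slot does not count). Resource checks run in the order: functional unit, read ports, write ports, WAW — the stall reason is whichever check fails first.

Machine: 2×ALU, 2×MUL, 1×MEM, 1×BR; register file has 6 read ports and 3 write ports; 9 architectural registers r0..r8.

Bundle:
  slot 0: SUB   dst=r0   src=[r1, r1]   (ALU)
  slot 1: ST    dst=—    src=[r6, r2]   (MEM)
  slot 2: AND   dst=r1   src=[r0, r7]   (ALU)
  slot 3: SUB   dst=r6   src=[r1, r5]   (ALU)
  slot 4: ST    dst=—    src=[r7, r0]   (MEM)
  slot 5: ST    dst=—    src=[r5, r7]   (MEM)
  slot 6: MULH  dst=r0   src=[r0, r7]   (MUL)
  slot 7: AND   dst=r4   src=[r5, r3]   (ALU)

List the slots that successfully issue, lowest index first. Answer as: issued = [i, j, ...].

issued = [0, 1, 2]

(0) want 1×ALU +1rd +1wr — yes → AL1|MU2|ME1|BR1|rd5|wr2
(1) want 1×MEM +2rd +0wr — yes → AL1|MU2|ME0|BR1|rd3|wr2
(2) want 1×ALU +2rd +1wr — yes → AL0|MU2|ME0|BR1|rd1|wr1
(3) want 1×ALU +2rd +1wr — FU → AL0|MU2|ME0|BR1|rd1|wr1
(4) want 1×MEM +2rd +0wr — FU → AL0|MU2|ME0|BR1|rd1|wr1
(5) want 1×MEM +2rd +0wr — FU → AL0|MU2|ME0|BR1|rd1|wr1
(6) want 1×MUL +2rd +1wr — RD_PORT → AL0|MU2|ME0|BR1|rd1|wr1
(7) want 1×ALU +2rd +1wr — FU → AL0|MU2|ME0|BR1|rd1|wr1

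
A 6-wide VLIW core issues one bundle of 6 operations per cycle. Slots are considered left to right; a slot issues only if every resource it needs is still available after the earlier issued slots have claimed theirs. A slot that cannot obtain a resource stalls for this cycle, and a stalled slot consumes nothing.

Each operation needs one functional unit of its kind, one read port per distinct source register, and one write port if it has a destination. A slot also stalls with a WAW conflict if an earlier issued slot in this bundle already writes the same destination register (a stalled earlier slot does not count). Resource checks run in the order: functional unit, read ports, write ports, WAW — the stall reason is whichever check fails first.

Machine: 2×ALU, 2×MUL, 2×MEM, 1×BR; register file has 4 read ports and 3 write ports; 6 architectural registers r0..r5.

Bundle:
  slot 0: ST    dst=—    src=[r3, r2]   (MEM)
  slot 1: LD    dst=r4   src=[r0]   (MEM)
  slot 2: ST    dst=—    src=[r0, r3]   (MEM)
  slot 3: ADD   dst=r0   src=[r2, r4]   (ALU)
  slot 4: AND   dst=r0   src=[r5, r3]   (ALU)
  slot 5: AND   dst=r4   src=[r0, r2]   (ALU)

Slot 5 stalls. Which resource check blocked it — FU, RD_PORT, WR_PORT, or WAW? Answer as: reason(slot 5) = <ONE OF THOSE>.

slot 0 (MEM): ISSUE — free A2,Mu2,Ld1,B1 rp2 wp3
slot 1 (MEM): ISSUE — free A2,Mu2,Ld0,B1 rp1 wp2
slot 2 (MEM): stall FU — free A2,Mu2,Ld0,B1 rp1 wp2
slot 3 (ALU): stall RD_PORT — free A2,Mu2,Ld0,B1 rp1 wp2
slot 4 (ALU): stall RD_PORT — free A2,Mu2,Ld0,B1 rp1 wp2
slot 5 (ALU): stall RD_PORT — free A2,Mu2,Ld0,B1 rp1 wp2

reason(slot 5) = RD_PORT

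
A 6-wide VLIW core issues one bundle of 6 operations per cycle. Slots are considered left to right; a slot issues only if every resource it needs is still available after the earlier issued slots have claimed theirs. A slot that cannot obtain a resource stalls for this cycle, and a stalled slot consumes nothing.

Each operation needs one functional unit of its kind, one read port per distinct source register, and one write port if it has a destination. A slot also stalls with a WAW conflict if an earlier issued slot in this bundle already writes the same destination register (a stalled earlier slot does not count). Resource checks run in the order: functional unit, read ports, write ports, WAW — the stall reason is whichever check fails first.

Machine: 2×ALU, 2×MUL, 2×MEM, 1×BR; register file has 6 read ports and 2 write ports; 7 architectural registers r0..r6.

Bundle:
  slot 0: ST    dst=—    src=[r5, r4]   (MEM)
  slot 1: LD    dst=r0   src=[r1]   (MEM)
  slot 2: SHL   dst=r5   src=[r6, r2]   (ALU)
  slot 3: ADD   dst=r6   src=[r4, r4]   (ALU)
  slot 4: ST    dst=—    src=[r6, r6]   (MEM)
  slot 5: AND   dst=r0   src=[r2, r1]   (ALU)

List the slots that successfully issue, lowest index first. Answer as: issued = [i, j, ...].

issued = [0, 1, 2]

[0] MEM needs rd=2 wr=0: ok; after: ALU=2 MUL=2 MEM=1 BR=1, R=4, W=2
[1] MEM needs rd=1 wr=1: ok; after: ALU=2 MUL=2 MEM=0 BR=1, R=3, W=1
[2] ALU needs rd=2 wr=1: ok; after: ALU=1 MUL=2 MEM=0 BR=1, R=1, W=0
[3] ALU needs rd=1 wr=1: WR_PORT; after: ALU=1 MUL=2 MEM=0 BR=1, R=1, W=0
[4] MEM needs rd=1 wr=0: FU; after: ALU=1 MUL=2 MEM=0 BR=1, R=1, W=0
[5] ALU needs rd=2 wr=1: RD_PORT; after: ALU=1 MUL=2 MEM=0 BR=1, R=1, W=0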